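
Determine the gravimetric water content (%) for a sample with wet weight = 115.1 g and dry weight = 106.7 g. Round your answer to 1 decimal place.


Step 1: Water mass = wet - dry = 115.1 - 106.7 = 8.4 g
Step 2: w = 100 * water mass / dry mass
Step 3: w = 100 * 8.4 / 106.7 = 7.9%

7.9


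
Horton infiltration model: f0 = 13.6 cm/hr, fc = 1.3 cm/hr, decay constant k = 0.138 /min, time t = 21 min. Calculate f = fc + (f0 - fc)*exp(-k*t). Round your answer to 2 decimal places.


Step 1: f = fc + (f0 - fc) * exp(-k * t)
Step 2: exp(-0.138 * 21) = 0.055133
Step 3: f = 1.3 + (13.6 - 1.3) * 0.055133
Step 4: f = 1.3 + 12.3 * 0.055133
Step 5: f = 1.98 cm/hr

1.98


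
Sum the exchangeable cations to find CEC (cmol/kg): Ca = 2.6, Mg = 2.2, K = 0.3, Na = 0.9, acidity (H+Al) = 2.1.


Step 1: CEC = Ca + Mg + K + Na + (H+Al)
Step 2: CEC = 2.6 + 2.2 + 0.3 + 0.9 + 2.1
Step 3: CEC = 8.1 cmol/kg

8.1


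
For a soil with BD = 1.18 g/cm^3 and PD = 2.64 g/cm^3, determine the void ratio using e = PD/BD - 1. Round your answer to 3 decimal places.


Step 1: e = PD / BD - 1
Step 2: e = 2.64 / 1.18 - 1
Step 3: e = 2.23729 - 1
Step 4: e = 1.237

1.237


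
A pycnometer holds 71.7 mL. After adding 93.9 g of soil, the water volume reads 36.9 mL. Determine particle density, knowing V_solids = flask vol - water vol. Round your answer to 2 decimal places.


Step 1: Volume of solids = flask volume - water volume with soil
Step 2: V_solids = 71.7 - 36.9 = 34.8 mL
Step 3: Particle density = mass / V_solids = 93.9 / 34.8 = 2.7 g/cm^3

2.7


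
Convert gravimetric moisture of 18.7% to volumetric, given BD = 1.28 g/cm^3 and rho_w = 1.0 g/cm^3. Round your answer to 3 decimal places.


Step 1: theta = (w / 100) * BD / rho_w
Step 2: theta = (18.7 / 100) * 1.28 / 1.0
Step 3: theta = 0.187 * 1.28
Step 4: theta = 0.239

0.239


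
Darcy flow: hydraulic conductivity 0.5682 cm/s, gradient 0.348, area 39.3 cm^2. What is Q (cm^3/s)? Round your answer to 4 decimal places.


Step 1: Apply Darcy's law: Q = K * i * A
Step 2: Q = 0.5682 * 0.348 * 39.3
Step 3: Q = 7.7709 cm^3/s

7.7709


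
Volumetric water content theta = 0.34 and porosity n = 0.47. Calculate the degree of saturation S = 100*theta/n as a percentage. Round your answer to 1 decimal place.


Step 1: S = 100 * theta_v / n
Step 2: S = 100 * 0.34 / 0.47
Step 3: S = 72.3%

72.3


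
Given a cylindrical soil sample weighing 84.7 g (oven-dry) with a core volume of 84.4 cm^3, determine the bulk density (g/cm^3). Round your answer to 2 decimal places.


Step 1: Identify the formula: BD = dry mass / volume
Step 2: Substitute values: BD = 84.7 / 84.4
Step 3: BD = 1.0 g/cm^3

1.0


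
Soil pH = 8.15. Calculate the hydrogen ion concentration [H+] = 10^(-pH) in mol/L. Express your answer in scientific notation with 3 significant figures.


Step 1: [H+] = 10^(-pH)
Step 2: [H+] = 10^(-8.15)
Step 3: [H+] = 7.08e-09 mol/L

7.08e-09


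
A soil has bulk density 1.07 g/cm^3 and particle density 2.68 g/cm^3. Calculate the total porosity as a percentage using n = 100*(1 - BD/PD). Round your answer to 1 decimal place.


Step 1: Formula: n = 100 * (1 - BD / PD)
Step 2: n = 100 * (1 - 1.07 / 2.68)
Step 3: n = 100 * (1 - 0.39925)
Step 4: n = 60.1%

60.1


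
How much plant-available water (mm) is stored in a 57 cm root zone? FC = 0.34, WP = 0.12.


Step 1: Available water = (FC - WP) * depth * 10
Step 2: AW = (0.34 - 0.12) * 57 * 10
Step 3: AW = 0.22 * 57 * 10
Step 4: AW = 125.4 mm

125.4


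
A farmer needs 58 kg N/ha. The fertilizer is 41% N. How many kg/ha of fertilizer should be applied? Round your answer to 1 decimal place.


Step 1: Fertilizer rate = target N / (N content / 100)
Step 2: Rate = 58 / (41 / 100)
Step 3: Rate = 58 / 0.41
Step 4: Rate = 141.5 kg/ha

141.5


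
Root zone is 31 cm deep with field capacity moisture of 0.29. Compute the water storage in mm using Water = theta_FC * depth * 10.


Step 1: Water (mm) = theta_FC * depth (cm) * 10
Step 2: Water = 0.29 * 31 * 10
Step 3: Water = 89.9 mm

89.9


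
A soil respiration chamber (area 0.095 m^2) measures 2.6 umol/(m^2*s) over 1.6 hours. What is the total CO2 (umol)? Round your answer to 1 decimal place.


Step 1: Convert time to seconds: 1.6 hr * 3600 = 5760.0 s
Step 2: Total = flux * area * time_s
Step 3: Total = 2.6 * 0.095 * 5760.0
Step 4: Total = 1422.7 umol

1422.7


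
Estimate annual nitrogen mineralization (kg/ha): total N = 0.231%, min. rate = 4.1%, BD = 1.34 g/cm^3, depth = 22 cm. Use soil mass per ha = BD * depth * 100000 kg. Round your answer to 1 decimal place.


Step 1: Soil mass per ha = BD * depth * 100000 = 1.34 * 22 * 100000 = 2948000 kg
Step 2: Total N pool = soil mass * N%/100 = 2948000 * 0.231/100 = 6809.88 kg/ha
Step 3: N mineralized = N pool * rate%/100 = 6809.88 * 4.1/100 = 279.2 kg/ha/yr

279.2


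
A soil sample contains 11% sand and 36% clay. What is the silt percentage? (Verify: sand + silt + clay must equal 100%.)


Step 1: sand + silt + clay = 100%
Step 2: silt = 100 - sand - clay
Step 3: silt = 100 - 11 - 36
Step 4: silt = 53%

53


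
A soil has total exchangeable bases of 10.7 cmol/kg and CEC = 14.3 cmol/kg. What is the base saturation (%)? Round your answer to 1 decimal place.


Step 1: BS = 100 * (sum of bases) / CEC
Step 2: BS = 100 * 10.7 / 14.3
Step 3: BS = 74.8%

74.8


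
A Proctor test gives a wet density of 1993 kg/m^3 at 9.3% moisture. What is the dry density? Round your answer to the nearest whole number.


Step 1: Dry density = wet density / (1 + w/100)
Step 2: Dry density = 1993 / (1 + 9.3/100)
Step 3: Dry density = 1993 / 1.093
Step 4: Dry density = 1823 kg/m^3

1823


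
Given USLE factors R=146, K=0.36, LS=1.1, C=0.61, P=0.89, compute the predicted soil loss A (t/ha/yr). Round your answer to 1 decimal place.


Step 1: A = R * K * LS * C * P
Step 2: R * K = 146 * 0.36 = 52.56
Step 3: (R*K) * LS = 52.56 * 1.1 = 57.816
Step 4: * C * P = 57.816 * 0.61 * 0.89 = 31.4
Step 5: A = 31.4 t/(ha*yr)

31.4


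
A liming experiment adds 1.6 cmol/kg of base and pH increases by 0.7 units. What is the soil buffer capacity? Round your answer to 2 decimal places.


Step 1: BC = change in base / change in pH
Step 2: BC = 1.6 / 0.7
Step 3: BC = 2.29 cmol/(kg*pH unit)

2.29


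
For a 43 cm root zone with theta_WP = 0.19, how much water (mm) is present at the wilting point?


Step 1: Water (mm) = theta_WP * depth * 10
Step 2: Water = 0.19 * 43 * 10
Step 3: Water = 81.7 mm

81.7


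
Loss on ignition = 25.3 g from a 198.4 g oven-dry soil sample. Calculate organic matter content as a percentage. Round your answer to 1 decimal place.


Step 1: OM% = 100 * LOI / sample mass
Step 2: OM = 100 * 25.3 / 198.4
Step 3: OM = 12.8%

12.8


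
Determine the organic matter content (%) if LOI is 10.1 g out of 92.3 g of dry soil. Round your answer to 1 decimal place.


Step 1: OM% = 100 * LOI / sample mass
Step 2: OM = 100 * 10.1 / 92.3
Step 3: OM = 10.9%

10.9


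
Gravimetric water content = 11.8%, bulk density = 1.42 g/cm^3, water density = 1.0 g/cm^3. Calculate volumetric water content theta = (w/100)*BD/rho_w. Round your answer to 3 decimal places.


Step 1: theta = (w / 100) * BD / rho_w
Step 2: theta = (11.8 / 100) * 1.42 / 1.0
Step 3: theta = 0.118 * 1.42
Step 4: theta = 0.168

0.168


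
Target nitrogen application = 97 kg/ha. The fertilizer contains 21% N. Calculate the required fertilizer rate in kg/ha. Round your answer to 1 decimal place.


Step 1: Fertilizer rate = target N / (N content / 100)
Step 2: Rate = 97 / (21 / 100)
Step 3: Rate = 97 / 0.21
Step 4: Rate = 461.9 kg/ha

461.9


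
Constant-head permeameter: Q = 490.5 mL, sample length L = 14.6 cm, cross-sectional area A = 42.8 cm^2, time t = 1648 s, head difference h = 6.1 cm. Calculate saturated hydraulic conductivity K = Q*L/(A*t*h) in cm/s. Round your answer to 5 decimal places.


Step 1: K = Q * L / (A * t * h)
Step 2: Numerator = 490.5 * 14.6 = 7161.3
Step 3: Denominator = 42.8 * 1648 * 6.1 = 430259.84
Step 4: K = 7161.3 / 430259.84 = 0.01664 cm/s

0.01664


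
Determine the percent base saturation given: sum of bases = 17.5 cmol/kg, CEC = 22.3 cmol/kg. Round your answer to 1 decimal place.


Step 1: BS = 100 * (sum of bases) / CEC
Step 2: BS = 100 * 17.5 / 22.3
Step 3: BS = 78.5%

78.5


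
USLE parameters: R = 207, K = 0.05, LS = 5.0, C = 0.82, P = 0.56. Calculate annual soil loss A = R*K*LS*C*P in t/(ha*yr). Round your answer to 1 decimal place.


Step 1: A = R * K * LS * C * P
Step 2: R * K = 207 * 0.05 = 10.35
Step 3: (R*K) * LS = 10.35 * 5.0 = 51.75
Step 4: * C * P = 51.75 * 0.82 * 0.56 = 23.8
Step 5: A = 23.8 t/(ha*yr)

23.8


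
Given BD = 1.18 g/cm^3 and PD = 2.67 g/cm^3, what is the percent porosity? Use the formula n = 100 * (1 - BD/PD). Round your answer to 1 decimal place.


Step 1: Formula: n = 100 * (1 - BD / PD)
Step 2: n = 100 * (1 - 1.18 / 2.67)
Step 3: n = 100 * (1 - 0.44195)
Step 4: n = 55.8%

55.8


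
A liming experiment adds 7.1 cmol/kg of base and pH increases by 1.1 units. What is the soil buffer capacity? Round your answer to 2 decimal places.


Step 1: BC = change in base / change in pH
Step 2: BC = 7.1 / 1.1
Step 3: BC = 6.45 cmol/(kg*pH unit)

6.45


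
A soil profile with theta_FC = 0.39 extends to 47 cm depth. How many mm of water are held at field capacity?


Step 1: Water (mm) = theta_FC * depth (cm) * 10
Step 2: Water = 0.39 * 47 * 10
Step 3: Water = 183.3 mm

183.3


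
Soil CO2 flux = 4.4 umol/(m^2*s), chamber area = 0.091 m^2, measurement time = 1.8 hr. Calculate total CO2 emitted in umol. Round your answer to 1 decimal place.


Step 1: Convert time to seconds: 1.8 hr * 3600 = 6480.0 s
Step 2: Total = flux * area * time_s
Step 3: Total = 4.4 * 0.091 * 6480.0
Step 4: Total = 2594.6 umol

2594.6


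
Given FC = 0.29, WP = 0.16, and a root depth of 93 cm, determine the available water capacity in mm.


Step 1: Available water = (FC - WP) * depth * 10
Step 2: AW = (0.29 - 0.16) * 93 * 10
Step 3: AW = 0.13 * 93 * 10
Step 4: AW = 120.9 mm

120.9


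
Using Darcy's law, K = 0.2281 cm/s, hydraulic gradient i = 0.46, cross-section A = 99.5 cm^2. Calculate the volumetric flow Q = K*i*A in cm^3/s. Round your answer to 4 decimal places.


Step 1: Apply Darcy's law: Q = K * i * A
Step 2: Q = 0.2281 * 0.46 * 99.5
Step 3: Q = 10.4401 cm^3/s

10.4401


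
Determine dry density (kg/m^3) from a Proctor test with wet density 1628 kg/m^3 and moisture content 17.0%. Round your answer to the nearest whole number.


Step 1: Dry density = wet density / (1 + w/100)
Step 2: Dry density = 1628 / (1 + 17.0/100)
Step 3: Dry density = 1628 / 1.17
Step 4: Dry density = 1391 kg/m^3

1391


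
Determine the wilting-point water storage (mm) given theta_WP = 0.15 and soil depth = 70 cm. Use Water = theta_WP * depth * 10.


Step 1: Water (mm) = theta_WP * depth * 10
Step 2: Water = 0.15 * 70 * 10
Step 3: Water = 105.0 mm

105.0


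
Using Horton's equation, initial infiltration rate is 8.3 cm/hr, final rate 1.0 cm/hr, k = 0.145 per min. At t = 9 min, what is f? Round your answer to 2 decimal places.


Step 1: f = fc + (f0 - fc) * exp(-k * t)
Step 2: exp(-0.145 * 9) = 0.271173
Step 3: f = 1.0 + (8.3 - 1.0) * 0.271173
Step 4: f = 1.0 + 7.3 * 0.271173
Step 5: f = 2.98 cm/hr

2.98


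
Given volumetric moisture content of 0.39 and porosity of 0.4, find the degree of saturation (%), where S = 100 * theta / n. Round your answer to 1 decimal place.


Step 1: S = 100 * theta_v / n
Step 2: S = 100 * 0.39 / 0.4
Step 3: S = 97.5%

97.5


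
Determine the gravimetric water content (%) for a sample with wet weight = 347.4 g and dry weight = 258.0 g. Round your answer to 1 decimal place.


Step 1: Water mass = wet - dry = 347.4 - 258.0 = 89.4 g
Step 2: w = 100 * water mass / dry mass
Step 3: w = 100 * 89.4 / 258.0 = 34.7%

34.7


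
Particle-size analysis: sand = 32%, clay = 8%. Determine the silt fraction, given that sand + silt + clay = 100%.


Step 1: sand + silt + clay = 100%
Step 2: silt = 100 - sand - clay
Step 3: silt = 100 - 32 - 8
Step 4: silt = 60%

60


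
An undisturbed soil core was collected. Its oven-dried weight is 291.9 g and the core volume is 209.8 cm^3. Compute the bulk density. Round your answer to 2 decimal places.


Step 1: Identify the formula: BD = dry mass / volume
Step 2: Substitute values: BD = 291.9 / 209.8
Step 3: BD = 1.39 g/cm^3

1.39


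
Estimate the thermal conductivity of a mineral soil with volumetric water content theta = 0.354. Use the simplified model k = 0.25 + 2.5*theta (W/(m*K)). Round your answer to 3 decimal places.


Step 1: k = 0.25 + 2.5 * theta
Step 2: k = 0.25 + 2.5 * 0.354
Step 3: k = 0.25 + 0.885
Step 4: k = 1.135 W/(m*K)

1.135


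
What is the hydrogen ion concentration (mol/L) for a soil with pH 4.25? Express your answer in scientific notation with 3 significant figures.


Step 1: [H+] = 10^(-pH)
Step 2: [H+] = 10^(-4.25)
Step 3: [H+] = 5.62e-05 mol/L

5.62e-05


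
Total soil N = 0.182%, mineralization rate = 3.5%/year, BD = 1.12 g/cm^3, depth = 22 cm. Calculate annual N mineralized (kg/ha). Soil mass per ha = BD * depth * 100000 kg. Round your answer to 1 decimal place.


Step 1: Soil mass per ha = BD * depth * 100000 = 1.12 * 22 * 100000 = 2464000 kg
Step 2: Total N pool = soil mass * N%/100 = 2464000 * 0.182/100 = 4484.48 kg/ha
Step 3: N mineralized = N pool * rate%/100 = 4484.48 * 3.5/100 = 157.0 kg/ha/yr

157.0


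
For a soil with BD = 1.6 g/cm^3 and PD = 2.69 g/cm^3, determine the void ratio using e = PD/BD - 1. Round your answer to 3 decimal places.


Step 1: e = PD / BD - 1
Step 2: e = 2.69 / 1.6 - 1
Step 3: e = 1.68125 - 1
Step 4: e = 0.681

0.681


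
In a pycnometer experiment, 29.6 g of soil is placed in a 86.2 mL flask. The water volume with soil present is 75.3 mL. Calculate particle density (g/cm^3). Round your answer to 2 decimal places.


Step 1: Volume of solids = flask volume - water volume with soil
Step 2: V_solids = 86.2 - 75.3 = 10.9 mL
Step 3: Particle density = mass / V_solids = 29.6 / 10.9 = 2.72 g/cm^3

2.72


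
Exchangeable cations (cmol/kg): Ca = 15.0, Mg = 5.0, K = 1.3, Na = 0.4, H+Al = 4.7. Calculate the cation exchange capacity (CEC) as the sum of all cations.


Step 1: CEC = Ca + Mg + K + Na + (H+Al)
Step 2: CEC = 15.0 + 5.0 + 1.3 + 0.4 + 4.7
Step 3: CEC = 26.4 cmol/kg

26.4


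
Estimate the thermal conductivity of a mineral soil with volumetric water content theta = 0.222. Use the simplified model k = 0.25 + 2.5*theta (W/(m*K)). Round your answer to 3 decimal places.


Step 1: k = 0.25 + 2.5 * theta
Step 2: k = 0.25 + 2.5 * 0.222
Step 3: k = 0.25 + 0.555
Step 4: k = 0.805 W/(m*K)

0.805


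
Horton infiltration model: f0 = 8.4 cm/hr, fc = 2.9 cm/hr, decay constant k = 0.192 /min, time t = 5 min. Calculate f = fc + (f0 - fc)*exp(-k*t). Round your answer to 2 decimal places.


Step 1: f = fc + (f0 - fc) * exp(-k * t)
Step 2: exp(-0.192 * 5) = 0.382893
Step 3: f = 2.9 + (8.4 - 2.9) * 0.382893
Step 4: f = 2.9 + 5.5 * 0.382893
Step 5: f = 5.01 cm/hr

5.01


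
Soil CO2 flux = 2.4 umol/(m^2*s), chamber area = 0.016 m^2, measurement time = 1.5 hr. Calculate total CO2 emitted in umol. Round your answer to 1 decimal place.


Step 1: Convert time to seconds: 1.5 hr * 3600 = 5400.0 s
Step 2: Total = flux * area * time_s
Step 3: Total = 2.4 * 0.016 * 5400.0
Step 4: Total = 207.4 umol

207.4


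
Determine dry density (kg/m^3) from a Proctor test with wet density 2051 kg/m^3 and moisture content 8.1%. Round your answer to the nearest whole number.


Step 1: Dry density = wet density / (1 + w/100)
Step 2: Dry density = 2051 / (1 + 8.1/100)
Step 3: Dry density = 2051 / 1.081
Step 4: Dry density = 1897 kg/m^3

1897


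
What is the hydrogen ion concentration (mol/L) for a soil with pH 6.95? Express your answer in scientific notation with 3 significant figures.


Step 1: [H+] = 10^(-pH)
Step 2: [H+] = 10^(-6.95)
Step 3: [H+] = 1.12e-07 mol/L

1.12e-07


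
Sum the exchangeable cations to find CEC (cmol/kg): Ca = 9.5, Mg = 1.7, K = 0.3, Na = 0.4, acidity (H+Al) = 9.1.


Step 1: CEC = Ca + Mg + K + Na + (H+Al)
Step 2: CEC = 9.5 + 1.7 + 0.3 + 0.4 + 9.1
Step 3: CEC = 21.0 cmol/kg

21.0


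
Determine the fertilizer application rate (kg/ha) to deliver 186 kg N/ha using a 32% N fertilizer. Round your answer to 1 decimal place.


Step 1: Fertilizer rate = target N / (N content / 100)
Step 2: Rate = 186 / (32 / 100)
Step 3: Rate = 186 / 0.32
Step 4: Rate = 581.3 kg/ha

581.3


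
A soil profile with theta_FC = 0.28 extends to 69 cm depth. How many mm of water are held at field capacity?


Step 1: Water (mm) = theta_FC * depth (cm) * 10
Step 2: Water = 0.28 * 69 * 10
Step 3: Water = 193.2 mm

193.2


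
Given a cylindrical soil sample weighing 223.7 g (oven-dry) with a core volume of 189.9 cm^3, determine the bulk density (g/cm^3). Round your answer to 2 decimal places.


Step 1: Identify the formula: BD = dry mass / volume
Step 2: Substitute values: BD = 223.7 / 189.9
Step 3: BD = 1.18 g/cm^3

1.18


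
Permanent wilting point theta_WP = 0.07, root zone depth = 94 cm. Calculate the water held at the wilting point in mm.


Step 1: Water (mm) = theta_WP * depth * 10
Step 2: Water = 0.07 * 94 * 10
Step 3: Water = 65.8 mm

65.8


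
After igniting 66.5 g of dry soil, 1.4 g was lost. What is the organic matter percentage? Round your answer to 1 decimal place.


Step 1: OM% = 100 * LOI / sample mass
Step 2: OM = 100 * 1.4 / 66.5
Step 3: OM = 2.1%

2.1


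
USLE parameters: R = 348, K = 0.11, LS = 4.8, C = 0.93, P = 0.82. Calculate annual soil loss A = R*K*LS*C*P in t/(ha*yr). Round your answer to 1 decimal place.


Step 1: A = R * K * LS * C * P
Step 2: R * K = 348 * 0.11 = 38.28
Step 3: (R*K) * LS = 38.28 * 4.8 = 183.744
Step 4: * C * P = 183.744 * 0.93 * 0.82 = 140.1
Step 5: A = 140.1 t/(ha*yr)

140.1


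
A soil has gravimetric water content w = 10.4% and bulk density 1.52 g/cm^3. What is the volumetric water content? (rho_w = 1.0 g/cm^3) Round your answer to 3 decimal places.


Step 1: theta = (w / 100) * BD / rho_w
Step 2: theta = (10.4 / 100) * 1.52 / 1.0
Step 3: theta = 0.104 * 1.52
Step 4: theta = 0.158

0.158


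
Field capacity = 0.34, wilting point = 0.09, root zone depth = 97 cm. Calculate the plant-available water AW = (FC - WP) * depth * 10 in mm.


Step 1: Available water = (FC - WP) * depth * 10
Step 2: AW = (0.34 - 0.09) * 97 * 10
Step 3: AW = 0.25 * 97 * 10
Step 4: AW = 242.5 mm

242.5


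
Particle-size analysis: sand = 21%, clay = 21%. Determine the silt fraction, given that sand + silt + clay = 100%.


Step 1: sand + silt + clay = 100%
Step 2: silt = 100 - sand - clay
Step 3: silt = 100 - 21 - 21
Step 4: silt = 58%

58


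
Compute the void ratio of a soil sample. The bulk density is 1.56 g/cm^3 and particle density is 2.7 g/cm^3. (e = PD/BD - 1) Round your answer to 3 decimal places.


Step 1: e = PD / BD - 1
Step 2: e = 2.7 / 1.56 - 1
Step 3: e = 1.73077 - 1
Step 4: e = 0.731

0.731


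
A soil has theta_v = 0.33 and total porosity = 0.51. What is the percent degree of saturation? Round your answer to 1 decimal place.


Step 1: S = 100 * theta_v / n
Step 2: S = 100 * 0.33 / 0.51
Step 3: S = 64.7%

64.7


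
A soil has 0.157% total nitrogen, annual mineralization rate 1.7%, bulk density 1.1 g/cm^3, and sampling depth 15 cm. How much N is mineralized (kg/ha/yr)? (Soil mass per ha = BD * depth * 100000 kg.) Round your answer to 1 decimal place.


Step 1: Soil mass per ha = BD * depth * 100000 = 1.1 * 15 * 100000 = 1650000 kg
Step 2: Total N pool = soil mass * N%/100 = 1650000 * 0.157/100 = 2590.5 kg/ha
Step 3: N mineralized = N pool * rate%/100 = 2590.5 * 1.7/100 = 44.0 kg/ha/yr

44.0


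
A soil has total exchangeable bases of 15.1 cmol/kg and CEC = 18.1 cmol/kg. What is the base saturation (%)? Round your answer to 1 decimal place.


Step 1: BS = 100 * (sum of bases) / CEC
Step 2: BS = 100 * 15.1 / 18.1
Step 3: BS = 83.4%

83.4


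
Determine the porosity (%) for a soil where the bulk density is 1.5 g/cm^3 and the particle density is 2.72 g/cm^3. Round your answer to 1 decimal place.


Step 1: Formula: n = 100 * (1 - BD / PD)
Step 2: n = 100 * (1 - 1.5 / 2.72)
Step 3: n = 100 * (1 - 0.55147)
Step 4: n = 44.9%

44.9


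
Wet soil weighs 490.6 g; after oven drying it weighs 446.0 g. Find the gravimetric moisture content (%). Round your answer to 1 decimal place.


Step 1: Water mass = wet - dry = 490.6 - 446.0 = 44.6 g
Step 2: w = 100 * water mass / dry mass
Step 3: w = 100 * 44.6 / 446.0 = 10.0%

10.0


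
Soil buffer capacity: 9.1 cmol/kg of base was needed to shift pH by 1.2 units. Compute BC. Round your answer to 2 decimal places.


Step 1: BC = change in base / change in pH
Step 2: BC = 9.1 / 1.2
Step 3: BC = 7.58 cmol/(kg*pH unit)

7.58


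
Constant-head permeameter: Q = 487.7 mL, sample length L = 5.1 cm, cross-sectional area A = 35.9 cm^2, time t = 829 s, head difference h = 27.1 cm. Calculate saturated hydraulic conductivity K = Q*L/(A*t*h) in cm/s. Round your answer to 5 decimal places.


Step 1: K = Q * L / (A * t * h)
Step 2: Numerator = 487.7 * 5.1 = 2487.27
Step 3: Denominator = 35.9 * 829 * 27.1 = 806525.81
Step 4: K = 2487.27 / 806525.81 = 0.00308 cm/s

0.00308


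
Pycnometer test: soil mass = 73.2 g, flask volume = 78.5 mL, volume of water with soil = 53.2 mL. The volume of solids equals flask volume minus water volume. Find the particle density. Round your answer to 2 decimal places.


Step 1: Volume of solids = flask volume - water volume with soil
Step 2: V_solids = 78.5 - 53.2 = 25.3 mL
Step 3: Particle density = mass / V_solids = 73.2 / 25.3 = 2.89 g/cm^3

2.89


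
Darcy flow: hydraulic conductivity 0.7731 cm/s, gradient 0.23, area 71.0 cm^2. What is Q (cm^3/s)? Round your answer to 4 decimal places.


Step 1: Apply Darcy's law: Q = K * i * A
Step 2: Q = 0.7731 * 0.23 * 71.0
Step 3: Q = 12.6247 cm^3/s

12.6247


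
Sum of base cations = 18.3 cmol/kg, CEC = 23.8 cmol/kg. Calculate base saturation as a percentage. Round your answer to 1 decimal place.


Step 1: BS = 100 * (sum of bases) / CEC
Step 2: BS = 100 * 18.3 / 23.8
Step 3: BS = 76.9%

76.9


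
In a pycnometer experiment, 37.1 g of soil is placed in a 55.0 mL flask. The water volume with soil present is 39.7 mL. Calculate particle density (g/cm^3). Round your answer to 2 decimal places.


Step 1: Volume of solids = flask volume - water volume with soil
Step 2: V_solids = 55.0 - 39.7 = 15.3 mL
Step 3: Particle density = mass / V_solids = 37.1 / 15.3 = 2.42 g/cm^3

2.42


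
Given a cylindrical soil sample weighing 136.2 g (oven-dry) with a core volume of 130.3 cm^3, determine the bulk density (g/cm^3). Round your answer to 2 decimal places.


Step 1: Identify the formula: BD = dry mass / volume
Step 2: Substitute values: BD = 136.2 / 130.3
Step 3: BD = 1.05 g/cm^3

1.05


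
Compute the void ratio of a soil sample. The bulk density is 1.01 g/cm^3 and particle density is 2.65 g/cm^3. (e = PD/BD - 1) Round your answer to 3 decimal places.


Step 1: e = PD / BD - 1
Step 2: e = 2.65 / 1.01 - 1
Step 3: e = 2.62376 - 1
Step 4: e = 1.624

1.624


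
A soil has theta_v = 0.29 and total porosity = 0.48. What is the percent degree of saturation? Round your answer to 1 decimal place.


Step 1: S = 100 * theta_v / n
Step 2: S = 100 * 0.29 / 0.48
Step 3: S = 60.4%

60.4


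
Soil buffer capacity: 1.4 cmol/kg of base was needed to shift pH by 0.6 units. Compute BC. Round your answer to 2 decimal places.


Step 1: BC = change in base / change in pH
Step 2: BC = 1.4 / 0.6
Step 3: BC = 2.33 cmol/(kg*pH unit)

2.33


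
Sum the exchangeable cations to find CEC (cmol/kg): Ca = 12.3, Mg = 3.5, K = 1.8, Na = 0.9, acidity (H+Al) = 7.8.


Step 1: CEC = Ca + Mg + K + Na + (H+Al)
Step 2: CEC = 12.3 + 3.5 + 1.8 + 0.9 + 7.8
Step 3: CEC = 26.3 cmol/kg

26.3


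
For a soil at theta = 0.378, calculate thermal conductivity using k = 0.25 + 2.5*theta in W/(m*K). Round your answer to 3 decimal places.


Step 1: k = 0.25 + 2.5 * theta
Step 2: k = 0.25 + 2.5 * 0.378
Step 3: k = 0.25 + 0.945
Step 4: k = 1.195 W/(m*K)

1.195


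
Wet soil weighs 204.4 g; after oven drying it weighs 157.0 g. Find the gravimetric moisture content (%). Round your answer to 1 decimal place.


Step 1: Water mass = wet - dry = 204.4 - 157.0 = 47.4 g
Step 2: w = 100 * water mass / dry mass
Step 3: w = 100 * 47.4 / 157.0 = 30.2%

30.2


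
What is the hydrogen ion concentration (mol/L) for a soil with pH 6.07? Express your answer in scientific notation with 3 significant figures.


Step 1: [H+] = 10^(-pH)
Step 2: [H+] = 10^(-6.07)
Step 3: [H+] = 8.51e-07 mol/L

8.51e-07


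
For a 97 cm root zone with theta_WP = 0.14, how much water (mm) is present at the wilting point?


Step 1: Water (mm) = theta_WP * depth * 10
Step 2: Water = 0.14 * 97 * 10
Step 3: Water = 135.8 mm

135.8


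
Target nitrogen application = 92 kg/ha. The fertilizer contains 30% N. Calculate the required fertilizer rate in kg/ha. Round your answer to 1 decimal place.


Step 1: Fertilizer rate = target N / (N content / 100)
Step 2: Rate = 92 / (30 / 100)
Step 3: Rate = 92 / 0.3
Step 4: Rate = 306.7 kg/ha

306.7


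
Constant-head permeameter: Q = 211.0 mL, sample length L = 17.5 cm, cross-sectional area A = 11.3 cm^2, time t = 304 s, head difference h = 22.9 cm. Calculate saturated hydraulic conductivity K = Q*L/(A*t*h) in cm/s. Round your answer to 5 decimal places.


Step 1: K = Q * L / (A * t * h)
Step 2: Numerator = 211.0 * 17.5 = 3692.5
Step 3: Denominator = 11.3 * 304 * 22.9 = 78666.08
Step 4: K = 3692.5 / 78666.08 = 0.04694 cm/s

0.04694


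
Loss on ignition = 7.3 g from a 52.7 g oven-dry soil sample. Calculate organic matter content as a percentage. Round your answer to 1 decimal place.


Step 1: OM% = 100 * LOI / sample mass
Step 2: OM = 100 * 7.3 / 52.7
Step 3: OM = 13.9%

13.9


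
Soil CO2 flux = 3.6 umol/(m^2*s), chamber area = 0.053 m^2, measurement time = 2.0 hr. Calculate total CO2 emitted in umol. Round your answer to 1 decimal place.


Step 1: Convert time to seconds: 2.0 hr * 3600 = 7200.0 s
Step 2: Total = flux * area * time_s
Step 3: Total = 3.6 * 0.053 * 7200.0
Step 4: Total = 1373.8 umol

1373.8


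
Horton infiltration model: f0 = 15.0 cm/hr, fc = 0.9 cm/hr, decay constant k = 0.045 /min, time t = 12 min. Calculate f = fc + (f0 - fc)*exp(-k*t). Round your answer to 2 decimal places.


Step 1: f = fc + (f0 - fc) * exp(-k * t)
Step 2: exp(-0.045 * 12) = 0.582748
Step 3: f = 0.9 + (15.0 - 0.9) * 0.582748
Step 4: f = 0.9 + 14.1 * 0.582748
Step 5: f = 9.12 cm/hr

9.12


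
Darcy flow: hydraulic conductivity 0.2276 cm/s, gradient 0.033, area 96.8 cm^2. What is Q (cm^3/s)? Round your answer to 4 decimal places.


Step 1: Apply Darcy's law: Q = K * i * A
Step 2: Q = 0.2276 * 0.033 * 96.8
Step 3: Q = 0.727 cm^3/s

0.727


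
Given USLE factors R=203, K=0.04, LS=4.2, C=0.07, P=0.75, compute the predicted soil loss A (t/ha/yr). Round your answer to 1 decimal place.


Step 1: A = R * K * LS * C * P
Step 2: R * K = 203 * 0.04 = 8.12
Step 3: (R*K) * LS = 8.12 * 4.2 = 34.104
Step 4: * C * P = 34.104 * 0.07 * 0.75 = 1.8
Step 5: A = 1.8 t/(ha*yr)

1.8


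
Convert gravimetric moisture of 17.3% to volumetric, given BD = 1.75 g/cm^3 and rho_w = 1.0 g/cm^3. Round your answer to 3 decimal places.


Step 1: theta = (w / 100) * BD / rho_w
Step 2: theta = (17.3 / 100) * 1.75 / 1.0
Step 3: theta = 0.173 * 1.75
Step 4: theta = 0.303

0.303


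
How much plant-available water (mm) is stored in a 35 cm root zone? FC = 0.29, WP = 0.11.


Step 1: Available water = (FC - WP) * depth * 10
Step 2: AW = (0.29 - 0.11) * 35 * 10
Step 3: AW = 0.18 * 35 * 10
Step 4: AW = 63.0 mm

63.0


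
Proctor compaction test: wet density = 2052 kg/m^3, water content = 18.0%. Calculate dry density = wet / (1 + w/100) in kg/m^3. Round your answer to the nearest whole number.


Step 1: Dry density = wet density / (1 + w/100)
Step 2: Dry density = 2052 / (1 + 18.0/100)
Step 3: Dry density = 2052 / 1.18
Step 4: Dry density = 1739 kg/m^3

1739


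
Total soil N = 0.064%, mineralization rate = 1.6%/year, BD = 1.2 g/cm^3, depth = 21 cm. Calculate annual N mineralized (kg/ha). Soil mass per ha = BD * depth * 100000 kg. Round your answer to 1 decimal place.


Step 1: Soil mass per ha = BD * depth * 100000 = 1.2 * 21 * 100000 = 2520000 kg
Step 2: Total N pool = soil mass * N%/100 = 2520000 * 0.064/100 = 1612.8 kg/ha
Step 3: N mineralized = N pool * rate%/100 = 1612.8 * 1.6/100 = 25.8 kg/ha/yr

25.8


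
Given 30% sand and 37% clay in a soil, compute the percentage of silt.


Step 1: sand + silt + clay = 100%
Step 2: silt = 100 - sand - clay
Step 3: silt = 100 - 30 - 37
Step 4: silt = 33%

33


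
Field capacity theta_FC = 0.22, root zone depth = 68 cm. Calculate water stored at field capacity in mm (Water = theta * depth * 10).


Step 1: Water (mm) = theta_FC * depth (cm) * 10
Step 2: Water = 0.22 * 68 * 10
Step 3: Water = 149.6 mm

149.6


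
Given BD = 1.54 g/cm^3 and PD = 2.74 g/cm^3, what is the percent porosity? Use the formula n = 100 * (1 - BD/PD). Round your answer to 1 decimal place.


Step 1: Formula: n = 100 * (1 - BD / PD)
Step 2: n = 100 * (1 - 1.54 / 2.74)
Step 3: n = 100 * (1 - 0.56204)
Step 4: n = 43.8%

43.8


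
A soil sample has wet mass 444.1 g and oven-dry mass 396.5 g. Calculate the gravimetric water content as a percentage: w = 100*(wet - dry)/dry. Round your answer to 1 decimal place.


Step 1: Water mass = wet - dry = 444.1 - 396.5 = 47.6 g
Step 2: w = 100 * water mass / dry mass
Step 3: w = 100 * 47.6 / 396.5 = 12.0%

12.0


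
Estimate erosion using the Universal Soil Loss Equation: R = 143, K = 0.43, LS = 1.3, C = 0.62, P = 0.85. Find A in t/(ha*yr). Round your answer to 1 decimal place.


Step 1: A = R * K * LS * C * P
Step 2: R * K = 143 * 0.43 = 61.49
Step 3: (R*K) * LS = 61.49 * 1.3 = 79.937
Step 4: * C * P = 79.937 * 0.62 * 0.85 = 42.1
Step 5: A = 42.1 t/(ha*yr)

42.1


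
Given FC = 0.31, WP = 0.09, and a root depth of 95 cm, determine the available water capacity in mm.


Step 1: Available water = (FC - WP) * depth * 10
Step 2: AW = (0.31 - 0.09) * 95 * 10
Step 3: AW = 0.22 * 95 * 10
Step 4: AW = 209.0 mm

209.0


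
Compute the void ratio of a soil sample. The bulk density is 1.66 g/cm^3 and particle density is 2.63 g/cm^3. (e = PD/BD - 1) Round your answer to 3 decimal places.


Step 1: e = PD / BD - 1
Step 2: e = 2.63 / 1.66 - 1
Step 3: e = 1.58434 - 1
Step 4: e = 0.584

0.584


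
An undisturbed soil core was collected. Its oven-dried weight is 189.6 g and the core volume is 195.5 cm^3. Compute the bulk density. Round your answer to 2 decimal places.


Step 1: Identify the formula: BD = dry mass / volume
Step 2: Substitute values: BD = 189.6 / 195.5
Step 3: BD = 0.97 g/cm^3

0.97


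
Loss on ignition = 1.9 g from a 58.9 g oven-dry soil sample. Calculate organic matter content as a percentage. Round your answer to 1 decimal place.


Step 1: OM% = 100 * LOI / sample mass
Step 2: OM = 100 * 1.9 / 58.9
Step 3: OM = 3.2%

3.2


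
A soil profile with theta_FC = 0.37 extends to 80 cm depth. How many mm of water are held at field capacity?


Step 1: Water (mm) = theta_FC * depth (cm) * 10
Step 2: Water = 0.37 * 80 * 10
Step 3: Water = 296.0 mm

296.0


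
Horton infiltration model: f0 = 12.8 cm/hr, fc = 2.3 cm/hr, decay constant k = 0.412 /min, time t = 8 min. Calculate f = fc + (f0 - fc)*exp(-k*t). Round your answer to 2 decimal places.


Step 1: f = fc + (f0 - fc) * exp(-k * t)
Step 2: exp(-0.412 * 8) = 0.037031
Step 3: f = 2.3 + (12.8 - 2.3) * 0.037031
Step 4: f = 2.3 + 10.5 * 0.037031
Step 5: f = 2.69 cm/hr

2.69


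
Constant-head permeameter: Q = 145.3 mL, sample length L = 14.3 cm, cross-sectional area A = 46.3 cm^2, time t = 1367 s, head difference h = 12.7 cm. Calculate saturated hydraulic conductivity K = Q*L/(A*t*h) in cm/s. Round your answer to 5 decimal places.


Step 1: K = Q * L / (A * t * h)
Step 2: Numerator = 145.3 * 14.3 = 2077.79
Step 3: Denominator = 46.3 * 1367 * 12.7 = 803809.67
Step 4: K = 2077.79 / 803809.67 = 0.00258 cm/s

0.00258


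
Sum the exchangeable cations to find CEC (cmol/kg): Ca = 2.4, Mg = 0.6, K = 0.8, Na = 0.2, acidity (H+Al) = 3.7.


Step 1: CEC = Ca + Mg + K + Na + (H+Al)
Step 2: CEC = 2.4 + 0.6 + 0.8 + 0.2 + 3.7
Step 3: CEC = 7.7 cmol/kg

7.7


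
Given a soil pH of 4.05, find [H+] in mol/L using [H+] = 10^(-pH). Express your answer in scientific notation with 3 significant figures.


Step 1: [H+] = 10^(-pH)
Step 2: [H+] = 10^(-4.05)
Step 3: [H+] = 8.91e-05 mol/L

8.91e-05


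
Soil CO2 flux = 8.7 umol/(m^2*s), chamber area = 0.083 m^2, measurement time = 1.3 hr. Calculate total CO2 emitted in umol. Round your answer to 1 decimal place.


Step 1: Convert time to seconds: 1.3 hr * 3600 = 4680.0 s
Step 2: Total = flux * area * time_s
Step 3: Total = 8.7 * 0.083 * 4680.0
Step 4: Total = 3379.4 umol

3379.4


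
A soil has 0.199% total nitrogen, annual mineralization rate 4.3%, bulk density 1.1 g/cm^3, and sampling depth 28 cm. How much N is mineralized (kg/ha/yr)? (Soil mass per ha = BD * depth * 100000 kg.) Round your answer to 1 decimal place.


Step 1: Soil mass per ha = BD * depth * 100000 = 1.1 * 28 * 100000 = 3080000 kg
Step 2: Total N pool = soil mass * N%/100 = 3080000 * 0.199/100 = 6129.2 kg/ha
Step 3: N mineralized = N pool * rate%/100 = 6129.2 * 4.3/100 = 263.6 kg/ha/yr

263.6


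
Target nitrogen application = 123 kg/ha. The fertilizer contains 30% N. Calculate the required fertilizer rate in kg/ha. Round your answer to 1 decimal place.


Step 1: Fertilizer rate = target N / (N content / 100)
Step 2: Rate = 123 / (30 / 100)
Step 3: Rate = 123 / 0.3
Step 4: Rate = 410.0 kg/ha

410.0


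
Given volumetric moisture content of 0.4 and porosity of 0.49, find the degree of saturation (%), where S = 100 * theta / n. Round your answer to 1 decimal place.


Step 1: S = 100 * theta_v / n
Step 2: S = 100 * 0.4 / 0.49
Step 3: S = 81.6%

81.6


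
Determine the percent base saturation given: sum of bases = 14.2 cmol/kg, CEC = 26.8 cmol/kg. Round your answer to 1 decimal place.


Step 1: BS = 100 * (sum of bases) / CEC
Step 2: BS = 100 * 14.2 / 26.8
Step 3: BS = 53.0%

53.0


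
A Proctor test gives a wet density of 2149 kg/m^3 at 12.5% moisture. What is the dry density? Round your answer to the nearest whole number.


Step 1: Dry density = wet density / (1 + w/100)
Step 2: Dry density = 2149 / (1 + 12.5/100)
Step 3: Dry density = 2149 / 1.125
Step 4: Dry density = 1910 kg/m^3

1910


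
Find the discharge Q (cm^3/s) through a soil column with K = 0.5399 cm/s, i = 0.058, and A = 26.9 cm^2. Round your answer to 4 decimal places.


Step 1: Apply Darcy's law: Q = K * i * A
Step 2: Q = 0.5399 * 0.058 * 26.9
Step 3: Q = 0.8424 cm^3/s

0.8424


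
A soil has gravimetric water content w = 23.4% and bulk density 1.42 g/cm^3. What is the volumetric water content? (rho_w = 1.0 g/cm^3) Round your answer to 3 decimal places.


Step 1: theta = (w / 100) * BD / rho_w
Step 2: theta = (23.4 / 100) * 1.42 / 1.0
Step 3: theta = 0.234 * 1.42
Step 4: theta = 0.332

0.332


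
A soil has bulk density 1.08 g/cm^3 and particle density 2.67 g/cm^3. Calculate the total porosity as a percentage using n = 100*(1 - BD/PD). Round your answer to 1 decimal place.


Step 1: Formula: n = 100 * (1 - BD / PD)
Step 2: n = 100 * (1 - 1.08 / 2.67)
Step 3: n = 100 * (1 - 0.40449)
Step 4: n = 59.6%

59.6


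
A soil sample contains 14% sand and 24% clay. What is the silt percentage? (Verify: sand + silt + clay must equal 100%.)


Step 1: sand + silt + clay = 100%
Step 2: silt = 100 - sand - clay
Step 3: silt = 100 - 14 - 24
Step 4: silt = 62%

62


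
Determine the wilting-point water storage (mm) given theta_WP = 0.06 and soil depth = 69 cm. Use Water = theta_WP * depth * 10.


Step 1: Water (mm) = theta_WP * depth * 10
Step 2: Water = 0.06 * 69 * 10
Step 3: Water = 41.4 mm

41.4


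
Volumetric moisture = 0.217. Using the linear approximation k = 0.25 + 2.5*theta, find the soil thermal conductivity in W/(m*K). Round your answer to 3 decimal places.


Step 1: k = 0.25 + 2.5 * theta
Step 2: k = 0.25 + 2.5 * 0.217
Step 3: k = 0.25 + 0.543
Step 4: k = 0.793 W/(m*K)

0.793


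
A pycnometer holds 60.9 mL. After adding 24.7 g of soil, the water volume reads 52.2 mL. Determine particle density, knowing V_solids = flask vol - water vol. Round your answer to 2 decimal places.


Step 1: Volume of solids = flask volume - water volume with soil
Step 2: V_solids = 60.9 - 52.2 = 8.7 mL
Step 3: Particle density = mass / V_solids = 24.7 / 8.7 = 2.84 g/cm^3

2.84


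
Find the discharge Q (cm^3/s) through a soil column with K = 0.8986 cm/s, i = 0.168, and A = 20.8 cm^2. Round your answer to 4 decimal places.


Step 1: Apply Darcy's law: Q = K * i * A
Step 2: Q = 0.8986 * 0.168 * 20.8
Step 3: Q = 3.1401 cm^3/s

3.1401


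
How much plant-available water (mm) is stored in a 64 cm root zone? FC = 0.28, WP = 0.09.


Step 1: Available water = (FC - WP) * depth * 10
Step 2: AW = (0.28 - 0.09) * 64 * 10
Step 3: AW = 0.19 * 64 * 10
Step 4: AW = 121.6 mm

121.6


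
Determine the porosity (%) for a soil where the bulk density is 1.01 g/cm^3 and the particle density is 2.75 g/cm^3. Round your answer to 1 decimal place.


Step 1: Formula: n = 100 * (1 - BD / PD)
Step 2: n = 100 * (1 - 1.01 / 2.75)
Step 3: n = 100 * (1 - 0.36727)
Step 4: n = 63.3%

63.3


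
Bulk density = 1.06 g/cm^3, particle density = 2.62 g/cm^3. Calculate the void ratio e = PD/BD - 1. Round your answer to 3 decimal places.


Step 1: e = PD / BD - 1
Step 2: e = 2.62 / 1.06 - 1
Step 3: e = 2.4717 - 1
Step 4: e = 1.472

1.472


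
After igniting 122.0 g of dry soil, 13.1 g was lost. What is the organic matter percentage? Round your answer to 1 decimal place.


Step 1: OM% = 100 * LOI / sample mass
Step 2: OM = 100 * 13.1 / 122.0
Step 3: OM = 10.7%

10.7


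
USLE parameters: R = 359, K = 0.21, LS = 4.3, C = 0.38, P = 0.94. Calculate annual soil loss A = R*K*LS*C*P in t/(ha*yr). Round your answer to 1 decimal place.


Step 1: A = R * K * LS * C * P
Step 2: R * K = 359 * 0.21 = 75.39
Step 3: (R*K) * LS = 75.39 * 4.3 = 324.177
Step 4: * C * P = 324.177 * 0.38 * 0.94 = 115.8
Step 5: A = 115.8 t/(ha*yr)

115.8


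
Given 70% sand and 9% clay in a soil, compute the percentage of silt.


Step 1: sand + silt + clay = 100%
Step 2: silt = 100 - sand - clay
Step 3: silt = 100 - 70 - 9
Step 4: silt = 21%

21


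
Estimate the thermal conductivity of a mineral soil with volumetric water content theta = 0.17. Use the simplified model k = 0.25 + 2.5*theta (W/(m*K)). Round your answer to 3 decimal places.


Step 1: k = 0.25 + 2.5 * theta
Step 2: k = 0.25 + 2.5 * 0.17
Step 3: k = 0.25 + 0.425
Step 4: k = 0.675 W/(m*K)

0.675


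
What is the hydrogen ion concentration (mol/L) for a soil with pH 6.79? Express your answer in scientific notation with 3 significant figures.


Step 1: [H+] = 10^(-pH)
Step 2: [H+] = 10^(-6.79)
Step 3: [H+] = 1.62e-07 mol/L

1.62e-07


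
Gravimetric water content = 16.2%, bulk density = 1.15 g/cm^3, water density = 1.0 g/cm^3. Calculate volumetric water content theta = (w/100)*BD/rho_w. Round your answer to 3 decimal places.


Step 1: theta = (w / 100) * BD / rho_w
Step 2: theta = (16.2 / 100) * 1.15 / 1.0
Step 3: theta = 0.162 * 1.15
Step 4: theta = 0.186

0.186


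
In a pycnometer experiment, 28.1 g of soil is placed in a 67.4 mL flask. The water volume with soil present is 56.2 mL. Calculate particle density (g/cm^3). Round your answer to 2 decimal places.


Step 1: Volume of solids = flask volume - water volume with soil
Step 2: V_solids = 67.4 - 56.2 = 11.2 mL
Step 3: Particle density = mass / V_solids = 28.1 / 11.2 = 2.51 g/cm^3

2.51
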